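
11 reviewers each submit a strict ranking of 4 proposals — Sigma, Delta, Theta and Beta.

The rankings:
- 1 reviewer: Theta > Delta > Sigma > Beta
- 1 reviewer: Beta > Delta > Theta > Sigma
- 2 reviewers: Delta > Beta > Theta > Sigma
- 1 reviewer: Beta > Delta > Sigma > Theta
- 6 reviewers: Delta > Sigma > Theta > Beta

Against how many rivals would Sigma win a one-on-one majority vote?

Sigma against each rival (11 reviewers):
Sigma vs Delta: 0 to 11, Delta.
Sigma vs Theta: Sigma preferred on 1+6 = 7 ballots; Sigma wins 7–4.
Sigma vs Beta: 7 to 4, Sigma.
Sigma beats Theta, Beta; loses to Delta — 2 pairwise wins.

2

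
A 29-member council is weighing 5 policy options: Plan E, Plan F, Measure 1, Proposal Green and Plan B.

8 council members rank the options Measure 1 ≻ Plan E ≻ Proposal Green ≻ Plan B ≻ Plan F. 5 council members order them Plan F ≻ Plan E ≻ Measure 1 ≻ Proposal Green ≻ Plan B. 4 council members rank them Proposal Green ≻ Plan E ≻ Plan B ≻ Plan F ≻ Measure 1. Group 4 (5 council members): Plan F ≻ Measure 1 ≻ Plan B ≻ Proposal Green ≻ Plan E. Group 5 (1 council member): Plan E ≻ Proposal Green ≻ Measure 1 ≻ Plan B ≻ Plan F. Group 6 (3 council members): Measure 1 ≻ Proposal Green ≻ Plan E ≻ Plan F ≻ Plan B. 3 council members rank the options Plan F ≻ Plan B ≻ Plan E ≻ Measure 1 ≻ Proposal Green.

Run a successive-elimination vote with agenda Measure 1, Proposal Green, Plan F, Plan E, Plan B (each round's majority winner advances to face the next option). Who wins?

Round 1: Measure 1 vs Proposal Green — 24–5, Measure 1 advances.
Round 2: Measure 1 vs Plan F — 12–17, Plan F advances.
Round 3: Plan F vs Plan E — 13–16, Plan E advances.
Round 4: Plan E vs Plan B — 21–8, Plan E advances.
The agenda winner is Plan E.

Plan E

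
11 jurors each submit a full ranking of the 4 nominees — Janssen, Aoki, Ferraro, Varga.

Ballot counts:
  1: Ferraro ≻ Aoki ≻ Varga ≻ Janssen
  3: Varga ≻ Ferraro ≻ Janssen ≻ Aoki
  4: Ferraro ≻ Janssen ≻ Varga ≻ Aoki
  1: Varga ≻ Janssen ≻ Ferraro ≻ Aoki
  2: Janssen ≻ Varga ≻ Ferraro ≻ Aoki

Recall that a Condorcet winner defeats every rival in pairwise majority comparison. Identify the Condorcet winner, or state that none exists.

Head-to-head results (11 jurors):
Janssen vs Aoki: 3+4+1+2 = 10 for Janssen, 1 for Aoki — Janssen by 10–1.
Janssen vs Ferraro: Janssen is ranked higher on 1+2 = 3 ballots, Ferraro on 8. Ferraro wins 8–3.
Janssen vs Varga: 6 to 5, Janssen.
Aoki vs Ferraro: 0 for Aoki, 11 for Ferraro — Ferraro by 11–0.
Aoki vs Varga: Aoki is ranked higher on 1 ballot, Varga on 10. Varga wins 10–1.
Ferraro vs Varga: Ferraro is ranked higher on 1+4 = 5 ballots, Varga on 6. Varga wins 6–5.
No nominee is unbeaten: Janssen loses to Ferraro; Aoki loses to Janssen; Ferraro loses to Varga; Varga loses to Janssen. In particular Janssen > Varga > Ferraro > Janssen is a majority cycle — no Condorcet winner exists.

none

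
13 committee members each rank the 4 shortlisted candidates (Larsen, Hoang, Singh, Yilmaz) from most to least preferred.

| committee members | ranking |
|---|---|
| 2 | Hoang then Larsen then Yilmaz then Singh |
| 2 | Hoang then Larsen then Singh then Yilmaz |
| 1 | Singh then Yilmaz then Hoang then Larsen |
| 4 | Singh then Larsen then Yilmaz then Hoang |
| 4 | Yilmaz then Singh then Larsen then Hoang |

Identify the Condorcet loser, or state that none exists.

Hoang

Head-to-head results (13 committee members):
Larsen vs Hoang: Larsen is ranked higher on 4+4 = 8 ballots, Hoang on 5. Larsen wins 8–5.
Larsen vs Singh: 2+2 = 4 for Larsen, 9 for Singh — Singh by 9–4.
Larsen vs Yilmaz: Larsen wins 8–5.
Hoang vs Singh: Hoang preferred on 2+2 = 4 ballots; Singh wins 9–4.
Hoang–Yilmaz: Yilmaz 9–4.
Singh vs Yilmaz: Singh, 7–6.
Only Hoang has no wins; Hoang is the Condorcet loser.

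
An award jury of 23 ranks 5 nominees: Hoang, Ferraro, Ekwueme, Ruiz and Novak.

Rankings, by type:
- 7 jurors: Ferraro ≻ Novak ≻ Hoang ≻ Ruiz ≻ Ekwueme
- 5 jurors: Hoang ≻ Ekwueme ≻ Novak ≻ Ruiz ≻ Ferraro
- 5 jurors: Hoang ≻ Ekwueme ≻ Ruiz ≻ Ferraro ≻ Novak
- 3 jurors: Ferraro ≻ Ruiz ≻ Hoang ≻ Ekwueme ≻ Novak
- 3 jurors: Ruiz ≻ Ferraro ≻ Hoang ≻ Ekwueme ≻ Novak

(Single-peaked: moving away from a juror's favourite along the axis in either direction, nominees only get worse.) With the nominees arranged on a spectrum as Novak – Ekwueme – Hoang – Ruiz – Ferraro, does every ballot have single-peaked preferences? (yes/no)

no

Axis positions: Novak=1, Ekwueme=2, Hoang=3, Ruiz=4, Ferraro=5.
Type 1: ranking walks positions 5-1-3-4-2; Novak is ranked above Ruiz even though Ruiz lies between Novak and the peak Ferraro on the axis — preferences dip and rise again. Not single-peaked.
Type 2 (peak Hoang at position 3): ranking walks positions 3-2-1-4-5, expanding outward from the peak — single-peaked.
Type 3 (peak Hoang at position 3): ranking walks positions 3-2-4-5-1, expanding outward from the peak — single-peaked.
Type 4 (peak Ferraro at position 5): ranking walks positions 5-4-3-2-1, expanding outward from the peak — single-peaked.
Type 5 (peak Ruiz at position 4): ranking walks positions 4-5-3-2-1, expanding outward from the peak — single-peaked.
Type 1 violates single-peakedness, so the profile is not single-peaked on this axis.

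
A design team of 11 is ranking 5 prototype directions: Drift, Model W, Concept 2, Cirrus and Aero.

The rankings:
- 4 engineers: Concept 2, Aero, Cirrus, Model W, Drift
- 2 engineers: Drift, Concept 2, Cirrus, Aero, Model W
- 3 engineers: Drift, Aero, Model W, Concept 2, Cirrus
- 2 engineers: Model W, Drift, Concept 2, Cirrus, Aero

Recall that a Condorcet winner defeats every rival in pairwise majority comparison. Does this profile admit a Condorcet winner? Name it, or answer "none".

Pairwise majorities:
Drift vs Model W: Model W wins 6–5.
Drift–Concept 2: Drift 7–4.
Drift–Cirrus: Drift 7–4.
Drift–Aero: Drift 7–4.
Model W–Concept 2: Concept 2 6–5.
Model W vs Cirrus: Cirrus wins 6–5.
Model W vs Aero: Aero, 9–2.
Concept 2 vs Cirrus: Concept 2, 11–0.
Concept 2 vs Aero: Concept 2, 8–3.
Cirrus–Aero: Aero 7–4.
Every design loses at least once (Drift loses to Model W; Model W loses to Concept 2; Concept 2 loses to Drift; Cirrus loses to Drift; Aero loses to Drift). The majority relation contains the cycle Drift beats Concept 2 beats Model W beats Drift, so there is no Condorcet winner.

none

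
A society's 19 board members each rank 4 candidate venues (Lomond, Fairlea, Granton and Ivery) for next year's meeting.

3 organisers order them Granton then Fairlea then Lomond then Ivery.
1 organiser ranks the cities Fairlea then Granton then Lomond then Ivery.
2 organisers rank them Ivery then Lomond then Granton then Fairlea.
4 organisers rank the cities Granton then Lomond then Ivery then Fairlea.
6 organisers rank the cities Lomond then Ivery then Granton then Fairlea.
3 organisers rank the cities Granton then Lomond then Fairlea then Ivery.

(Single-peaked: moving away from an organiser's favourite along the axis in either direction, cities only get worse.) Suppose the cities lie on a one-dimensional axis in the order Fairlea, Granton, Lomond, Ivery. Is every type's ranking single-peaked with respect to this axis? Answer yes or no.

yes

Axis positions: Fairlea=1, Granton=2, Lomond=3, Ivery=4.
Type 1 (peak Granton at position 2): ranking walks positions 2-1-3-4, expanding outward from the peak — single-peaked.
Type 2 (peak Fairlea at position 1): ranking walks positions 1-2-3-4, expanding outward from the peak — single-peaked.
Type 3 (peak Ivery at position 4): ranking walks positions 4-3-2-1, expanding outward from the peak — single-peaked.
Type 4 (peak Granton at position 2): ranking walks positions 2-3-4-1, expanding outward from the peak — single-peaked.
Type 5 (peak Lomond at position 3): ranking walks positions 3-4-2-1, expanding outward from the peak — single-peaked.
Type 6 (peak Granton at position 2): ranking walks positions 2-3-1-4, expanding outward from the peak — single-peaked.
Every ranking is single-peaked on this axis.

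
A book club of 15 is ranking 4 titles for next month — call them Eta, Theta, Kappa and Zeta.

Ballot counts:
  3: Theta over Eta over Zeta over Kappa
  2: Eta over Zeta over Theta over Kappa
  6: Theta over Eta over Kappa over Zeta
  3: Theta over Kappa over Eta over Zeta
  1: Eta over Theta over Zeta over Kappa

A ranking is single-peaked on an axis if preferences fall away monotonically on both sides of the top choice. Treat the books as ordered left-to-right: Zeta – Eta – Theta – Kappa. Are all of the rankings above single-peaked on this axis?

Axis positions: Zeta=1, Eta=2, Theta=3, Kappa=4.
Group 1 (peak Theta at position 3): ranking walks positions 3-2-1-4, expanding outward from the peak — single-peaked.
Group 2 (peak Eta at position 2): ranking walks positions 2-1-3-4, expanding outward from the peak — single-peaked.
Group 3 (peak Theta at position 3): ranking walks positions 3-2-4-1, expanding outward from the peak — single-peaked.
Group 4 (peak Theta at position 3): ranking walks positions 3-4-2-1, expanding outward from the peak — single-peaked.
Group 5 (peak Eta at position 2): ranking walks positions 2-3-1-4, expanding outward from the peak — single-peaked.
Every ranking is single-peaked on this axis.

yes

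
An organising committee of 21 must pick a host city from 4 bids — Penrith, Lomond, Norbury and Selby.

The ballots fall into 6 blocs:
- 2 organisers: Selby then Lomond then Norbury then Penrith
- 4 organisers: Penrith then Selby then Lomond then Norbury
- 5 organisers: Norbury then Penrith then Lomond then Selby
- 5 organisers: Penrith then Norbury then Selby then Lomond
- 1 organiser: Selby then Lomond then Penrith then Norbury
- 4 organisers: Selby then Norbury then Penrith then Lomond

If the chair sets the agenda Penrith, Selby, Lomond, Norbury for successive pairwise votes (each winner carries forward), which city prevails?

Round 1: Penrith vs Selby — 14–7, Penrith advances.
Round 2: Penrith vs Lomond — 18–3, Penrith advances.
Round 3: Penrith vs Norbury — 10–11, Norbury advances.
Norbury survives the agenda.

Norbury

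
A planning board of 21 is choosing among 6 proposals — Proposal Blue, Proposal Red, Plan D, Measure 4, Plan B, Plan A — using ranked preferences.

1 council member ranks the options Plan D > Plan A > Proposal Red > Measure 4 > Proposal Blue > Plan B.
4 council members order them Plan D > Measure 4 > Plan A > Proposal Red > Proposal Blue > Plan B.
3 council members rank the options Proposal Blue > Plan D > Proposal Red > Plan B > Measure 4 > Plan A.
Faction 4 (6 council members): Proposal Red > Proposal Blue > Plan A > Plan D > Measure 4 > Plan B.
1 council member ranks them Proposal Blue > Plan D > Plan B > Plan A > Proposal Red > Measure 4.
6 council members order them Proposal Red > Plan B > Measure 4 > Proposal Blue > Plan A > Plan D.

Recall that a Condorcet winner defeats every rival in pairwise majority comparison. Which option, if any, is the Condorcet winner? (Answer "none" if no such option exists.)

Check each pair by majority over 21 ballots:
Proposal Blue vs Proposal Red: Proposal Red wins 17–4.
Proposal Blue vs Plan D: Proposal Blue preferred on 3+6+1+6 = 16 ballots; Proposal Blue wins 16–5.
Proposal Blue vs Measure 4: Measure 4, 11–10.
Proposal Blue vs Plan B: Proposal Blue, 15–6.
Proposal Blue vs Plan A: Proposal Blue, 16–5.
Proposal Red vs Plan D: Proposal Red wins 12–9.
Proposal Red vs Measure 4: 1+3+6+1+6 = 17 for Proposal Red, 4 for Measure 4 — Proposal Red by 17–4.
Proposal Red vs Plan B: 20 to 1, Proposal Red.
Proposal Red vs Plan A: Proposal Red wins 15–6.
Plan D vs Measure 4: 1+4+3+6+1 = 15 for Plan D, 6 for Measure 4 — Plan D by 15–6.
Plan D vs Plan B: 15 to 6, Plan D.
Plan D vs Plan A: Plan A wins 12–9.
Measure 4 vs Plan B: 1+4+6 = 11 for Measure 4, 10 for Plan B — Measure 4 by 11–10.
Measure 4 vs Plan A: Measure 4 is ranked higher on 4+3+6 = 13 ballots, Plan A on 8. Measure 4 wins 13–8.
Plan B vs Plan A: 10 to 11, Plan A.
Proposal Red wins every pairwise contest, so Proposal Red is the Condorcet winner.

Proposal Red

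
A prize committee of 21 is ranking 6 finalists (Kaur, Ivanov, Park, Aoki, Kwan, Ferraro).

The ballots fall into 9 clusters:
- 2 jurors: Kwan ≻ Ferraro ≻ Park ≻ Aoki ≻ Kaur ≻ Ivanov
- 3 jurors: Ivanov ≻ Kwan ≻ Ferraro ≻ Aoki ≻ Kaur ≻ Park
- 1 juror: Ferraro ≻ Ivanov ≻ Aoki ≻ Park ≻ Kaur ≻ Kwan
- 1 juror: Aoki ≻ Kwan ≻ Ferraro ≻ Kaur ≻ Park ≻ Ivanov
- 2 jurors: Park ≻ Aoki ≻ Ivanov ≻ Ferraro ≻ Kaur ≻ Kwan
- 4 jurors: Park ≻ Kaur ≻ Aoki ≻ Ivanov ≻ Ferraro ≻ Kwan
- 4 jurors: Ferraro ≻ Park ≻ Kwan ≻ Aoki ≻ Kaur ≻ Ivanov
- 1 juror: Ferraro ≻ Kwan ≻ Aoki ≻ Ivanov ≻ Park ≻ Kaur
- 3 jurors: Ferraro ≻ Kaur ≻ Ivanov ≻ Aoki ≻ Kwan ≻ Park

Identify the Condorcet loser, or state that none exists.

none

Pairwise majorities:
Kaur vs Ivanov: Kaur preferred on 2+1+4+4+3 = 14 ballots; Kaur wins 14–7.
Kaur vs Park: Kaur is ranked higher on 3+1+3 = 7 ballots, Park on 14. Park wins 14–7.
Kaur vs Aoki: Kaur preferred on 4+3 = 7 ballots; Aoki wins 14–7.
Kaur vs Kwan: 1+2+4+3 = 10 for Kaur, 11 for Kwan — Kwan by 11–10.
Kaur vs Ferraro: Ferraro wins 17–4.
Ivanov vs Park: Park wins 13–8.
Ivanov vs Aoki: Aoki, 14–7.
Ivanov vs Kwan: Ivanov preferred on 3+1+2+4+3 = 13 ballots; Ivanov wins 13–8.
Ivanov vs Ferraro: Ivanov is ranked higher on 3+2+4 = 9 ballots, Ferraro on 12. Ferraro wins 12–9.
Park–Aoki: Park 12–9.
Park vs Kwan: Park, 11–10.
Park vs Ferraro: Ferraro, 15–6.
Aoki vs Kwan: Aoki, 11–10.
Aoki vs Ferraro: Ferraro wins 14–7.
Kwan–Ferraro: Ferraro 15–6.
No nominee is winless: Kaur beats Ivanov; Ivanov beats Kwan; Park beats Kaur; Aoki beats Kaur; Kwan beats Kaur; Ferraro beats Kaur. There is no Condorcet loser.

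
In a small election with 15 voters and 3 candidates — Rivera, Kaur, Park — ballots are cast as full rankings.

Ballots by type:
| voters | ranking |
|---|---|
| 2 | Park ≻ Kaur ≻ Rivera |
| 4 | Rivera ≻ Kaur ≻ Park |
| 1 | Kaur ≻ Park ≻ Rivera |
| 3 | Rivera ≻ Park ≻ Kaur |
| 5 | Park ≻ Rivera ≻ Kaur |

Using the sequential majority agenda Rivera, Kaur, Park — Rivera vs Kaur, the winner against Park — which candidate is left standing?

Round 1: Rivera vs Kaur — 12–3, Rivera advances.
Round 2: Rivera vs Park — 7–8, Park advances.
The agenda winner is Park.

Park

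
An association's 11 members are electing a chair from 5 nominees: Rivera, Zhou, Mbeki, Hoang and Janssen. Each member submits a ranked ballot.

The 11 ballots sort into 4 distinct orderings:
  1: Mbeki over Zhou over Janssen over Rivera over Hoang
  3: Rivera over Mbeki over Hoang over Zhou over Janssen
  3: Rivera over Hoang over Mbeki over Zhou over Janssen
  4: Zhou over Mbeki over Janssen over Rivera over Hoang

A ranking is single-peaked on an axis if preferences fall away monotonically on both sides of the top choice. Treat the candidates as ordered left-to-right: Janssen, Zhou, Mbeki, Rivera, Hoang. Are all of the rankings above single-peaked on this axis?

yes

Axis positions: Janssen=1, Zhou=2, Mbeki=3, Rivera=4, Hoang=5.
Ballot type 1 (peak Mbeki at position 3): ranking walks positions 3-2-1-4-5, expanding outward from the peak — single-peaked.
Ballot type 2 (peak Rivera at position 4): ranking walks positions 4-3-5-2-1, expanding outward from the peak — single-peaked.
Ballot type 3 (peak Rivera at position 4): ranking walks positions 4-5-3-2-1, expanding outward from the peak — single-peaked.
Ballot type 4 (peak Zhou at position 2): ranking walks positions 2-3-1-4-5, expanding outward from the peak — single-peaked.
Every ranking is single-peaked on this axis.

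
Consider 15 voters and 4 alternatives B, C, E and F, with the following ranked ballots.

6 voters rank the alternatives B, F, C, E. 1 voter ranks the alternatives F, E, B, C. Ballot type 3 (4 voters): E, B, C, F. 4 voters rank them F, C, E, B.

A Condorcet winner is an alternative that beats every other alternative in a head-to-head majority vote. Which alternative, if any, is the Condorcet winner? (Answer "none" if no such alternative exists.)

Pairwise majorities:
B vs C: B preferred on 6+1+4 = 11 ballots; B wins 11–4.
B vs E: B is ranked higher on 6 ballots, E on 9. E wins 9–6.
B vs F: B preferred on 6+4 = 10 ballots; B wins 10–5.
C vs E: 6+4 = 10 for C, 5 for E — C by 10–5.
C vs F: C is ranked higher on 4 ballots, F on 11. F wins 11–4.
E vs F: E preferred on 4 ballots; F wins 11–4.
No alternative is unbeaten: B loses to E; C loses to B; E loses to C; F loses to B. In particular B > C > E > B is a majority cycle — no Condorcet winner exists.

none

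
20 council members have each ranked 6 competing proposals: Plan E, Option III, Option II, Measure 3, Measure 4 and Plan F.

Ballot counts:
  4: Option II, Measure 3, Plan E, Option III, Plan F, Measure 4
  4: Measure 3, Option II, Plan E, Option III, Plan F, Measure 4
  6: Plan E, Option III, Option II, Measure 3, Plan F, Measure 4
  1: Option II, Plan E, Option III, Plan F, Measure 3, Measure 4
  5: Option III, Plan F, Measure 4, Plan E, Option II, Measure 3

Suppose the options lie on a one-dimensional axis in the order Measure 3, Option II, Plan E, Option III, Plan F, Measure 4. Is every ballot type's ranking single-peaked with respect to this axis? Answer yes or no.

Axis positions: Measure 3=1, Option II=2, Plan E=3, Option III=4, Plan F=5, Measure 4=6.
Ballot type 1 (peak Option II at position 2): ranking walks positions 2-1-3-4-5-6, expanding outward from the peak — single-peaked.
Ballot type 2 (peak Measure 3 at position 1): ranking walks positions 1-2-3-4-5-6, expanding outward from the peak — single-peaked.
Ballot type 3 (peak Plan E at position 3): ranking walks positions 3-4-2-1-5-6, expanding outward from the peak — single-peaked.
Ballot type 4 (peak Option II at position 2): ranking walks positions 2-3-4-5-1-6, expanding outward from the peak — single-peaked.
Ballot type 5 (peak Option III at position 4): ranking walks positions 4-5-6-3-2-1, expanding outward from the peak — single-peaked.
Every ranking is single-peaked on this axis.

yes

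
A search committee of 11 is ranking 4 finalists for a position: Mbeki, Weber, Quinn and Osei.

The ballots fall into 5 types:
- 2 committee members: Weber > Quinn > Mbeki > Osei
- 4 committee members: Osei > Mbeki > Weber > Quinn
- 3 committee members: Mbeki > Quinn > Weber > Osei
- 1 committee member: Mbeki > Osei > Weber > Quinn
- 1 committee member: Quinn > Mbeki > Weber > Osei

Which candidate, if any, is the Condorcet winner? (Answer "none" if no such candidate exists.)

Mbeki

Pairwise majorities:
Mbeki vs Weber: 4+3+1+1 = 9 for Mbeki, 2 for Weber — Mbeki by 9–2.
Mbeki vs Quinn: Mbeki preferred on 4+3+1 = 8 ballots; Mbeki wins 8–3.
Mbeki vs Osei: Mbeki preferred on 2+3+1+1 = 7 ballots; Mbeki wins 7–4.
Weber vs Quinn: Weber preferred on 2+4+1 = 7 ballots; Weber wins 7–4.
Weber vs Osei: 6 to 5, Weber.
Quinn vs Osei: Quinn is ranked higher on 2+3+1 = 6 ballots, Osei on 5. Quinn wins 6–5.
Only Mbeki has no losses; Mbeki is the Condorcet winner.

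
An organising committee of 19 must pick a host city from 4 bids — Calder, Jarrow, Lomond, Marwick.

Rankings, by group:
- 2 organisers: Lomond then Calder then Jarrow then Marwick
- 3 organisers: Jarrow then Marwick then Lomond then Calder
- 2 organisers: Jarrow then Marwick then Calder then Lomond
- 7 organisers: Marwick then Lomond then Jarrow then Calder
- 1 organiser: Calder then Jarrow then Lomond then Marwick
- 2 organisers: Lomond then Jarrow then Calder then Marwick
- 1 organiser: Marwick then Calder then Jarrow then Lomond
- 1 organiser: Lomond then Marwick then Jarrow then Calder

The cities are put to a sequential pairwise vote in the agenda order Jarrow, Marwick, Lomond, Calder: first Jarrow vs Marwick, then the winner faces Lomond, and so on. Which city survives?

Lomond

Round 1: Jarrow vs Marwick — 10–9, Jarrow advances.
Round 2: Jarrow vs Lomond — 7–12, Lomond advances.
Round 3: Lomond vs Calder — 15–4, Lomond advances.
Lomond survives the agenda.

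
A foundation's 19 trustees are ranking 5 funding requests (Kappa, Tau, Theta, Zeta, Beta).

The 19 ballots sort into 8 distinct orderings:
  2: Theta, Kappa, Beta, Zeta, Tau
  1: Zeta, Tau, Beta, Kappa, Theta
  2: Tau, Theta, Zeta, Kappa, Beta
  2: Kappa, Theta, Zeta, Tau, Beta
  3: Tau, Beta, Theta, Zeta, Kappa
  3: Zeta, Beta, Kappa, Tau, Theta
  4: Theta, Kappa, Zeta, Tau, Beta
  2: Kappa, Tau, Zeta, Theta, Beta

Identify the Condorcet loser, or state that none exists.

Beta

Head-to-head results (19 reviewers):
Kappa–Tau: Kappa 13–6.
Kappa vs Theta: Theta wins 11–8.
Kappa vs Zeta: Kappa, 10–9.
Kappa–Beta: Kappa 12–7.
Tau–Theta: Tau 11–8.
Tau–Zeta: Zeta 12–7.
Tau vs Beta: Tau is ranked higher on 1+2+2+3+4+2 = 14 ballots, Beta on 5. Tau wins 14–5.
Theta vs Zeta: Theta wins 13–6.
Theta vs Beta: 2+2+2+4+2 = 12 for Theta, 7 for Beta — Theta by 12–7.
Zeta vs Beta: 1+2+2+3+4+2 = 14 for Zeta, 5 for Beta — Zeta by 14–5.
Beta is beaten in every head-to-head and is the Condorcet loser.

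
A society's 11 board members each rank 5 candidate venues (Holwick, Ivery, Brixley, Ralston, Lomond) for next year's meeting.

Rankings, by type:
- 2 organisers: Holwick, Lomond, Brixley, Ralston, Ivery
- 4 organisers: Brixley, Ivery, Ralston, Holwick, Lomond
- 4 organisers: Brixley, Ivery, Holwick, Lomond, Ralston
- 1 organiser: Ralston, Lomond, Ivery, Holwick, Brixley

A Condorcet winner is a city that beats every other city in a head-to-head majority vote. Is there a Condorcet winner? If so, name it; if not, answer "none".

Brixley

Head-to-head results (11 organisers):
Holwick–Ivery: Ivery 9–2.
Holwick vs Brixley: Brixley, 8–3.
Holwick vs Ralston: Holwick wins 6–5.
Holwick vs Lomond: Holwick, 10–1.
Ivery–Brixley: Brixley 10–1.
Ivery vs Ralston: Ivery wins 8–3.
Ivery vs Lomond: Ivery, 8–3.
Brixley–Ralston: Brixley 10–1.
Brixley–Lomond: Brixley 8–3.
Ralston–Lomond: Lomond 6–5.
Brixley beats each of Holwick, Ivery, Ralston, Lomond — Brixley is the Condorcet winner.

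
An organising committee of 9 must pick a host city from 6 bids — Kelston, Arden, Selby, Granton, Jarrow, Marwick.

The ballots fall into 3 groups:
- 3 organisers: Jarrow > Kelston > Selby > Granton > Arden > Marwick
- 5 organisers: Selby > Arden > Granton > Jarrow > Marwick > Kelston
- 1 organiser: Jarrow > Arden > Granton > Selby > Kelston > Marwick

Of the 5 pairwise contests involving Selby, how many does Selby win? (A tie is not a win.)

Selby against each rival (9 organisers):
Selby vs Kelston: Selby wins 6–3.
Selby vs Arden: Selby, 8–1.
Selby vs Granton: 3+5 = 8 for Selby, 1 for Granton — Selby by 8–1.
Selby–Jarrow: Selby 5–4.
Selby–Marwick: Selby 9–0.
Selby beats Kelston, Arden, Granton, Jarrow, Marwick — 5 pairwise wins.

5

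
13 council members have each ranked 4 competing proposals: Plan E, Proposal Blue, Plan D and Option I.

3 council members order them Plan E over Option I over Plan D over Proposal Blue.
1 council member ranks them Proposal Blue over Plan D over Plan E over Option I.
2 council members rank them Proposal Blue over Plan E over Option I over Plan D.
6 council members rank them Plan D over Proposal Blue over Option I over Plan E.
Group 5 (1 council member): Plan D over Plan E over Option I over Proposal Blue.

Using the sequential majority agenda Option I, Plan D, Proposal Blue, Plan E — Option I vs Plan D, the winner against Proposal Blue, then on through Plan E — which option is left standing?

Round 1: Option I vs Plan D — 5–8, Plan D advances.
Round 2: Plan D vs Proposal Blue — 10–3, Plan D advances.
Round 3: Plan D vs Plan E — 8–5, Plan D advances.
The agenda winner is Plan D.

Plan D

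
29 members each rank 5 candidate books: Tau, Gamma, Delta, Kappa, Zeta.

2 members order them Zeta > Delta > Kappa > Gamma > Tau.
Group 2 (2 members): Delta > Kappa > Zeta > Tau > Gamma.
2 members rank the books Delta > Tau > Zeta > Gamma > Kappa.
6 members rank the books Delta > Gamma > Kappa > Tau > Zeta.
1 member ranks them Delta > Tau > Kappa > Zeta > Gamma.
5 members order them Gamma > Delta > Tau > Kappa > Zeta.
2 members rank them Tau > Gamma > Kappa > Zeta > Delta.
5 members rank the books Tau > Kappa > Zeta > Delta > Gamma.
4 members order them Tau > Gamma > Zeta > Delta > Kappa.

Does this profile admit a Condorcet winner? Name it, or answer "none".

Check each pair by majority over 29 ballots:
Tau–Gamma: Tau 16–13.
Tau vs Delta: Delta, 18–11.
Tau–Kappa: Tau 19–10.
Tau vs Zeta: Tau, 25–4.
Gamma vs Delta: Gamma preferred on 5+2+4 = 11 ballots; Delta wins 18–11.
Gamma vs Kappa: 2+6+5+2+4 = 19 for Gamma, 10 for Kappa — Gamma by 19–10.
Gamma vs Zeta: Gamma wins 17–12.
Delta vs Kappa: Delta preferred on 22 ballots; Delta wins 22–7.
Delta–Zeta: Delta 16–13.
Kappa vs Zeta: Kappa, 21–8.
Only Delta has no losses; Delta is the Condorcet winner.

Delta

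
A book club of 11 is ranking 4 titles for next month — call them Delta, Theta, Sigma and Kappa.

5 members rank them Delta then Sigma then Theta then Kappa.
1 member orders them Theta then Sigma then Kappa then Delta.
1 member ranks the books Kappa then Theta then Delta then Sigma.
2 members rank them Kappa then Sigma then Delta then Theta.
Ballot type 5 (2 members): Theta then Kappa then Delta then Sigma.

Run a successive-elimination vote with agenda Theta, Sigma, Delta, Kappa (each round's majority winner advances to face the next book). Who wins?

Round 1: Theta vs Sigma — 4–7, Sigma advances.
Round 2: Sigma vs Delta — 3–8, Delta advances.
Round 3: Delta vs Kappa — 5–6, Kappa advances.
Kappa survives the agenda.

Kappa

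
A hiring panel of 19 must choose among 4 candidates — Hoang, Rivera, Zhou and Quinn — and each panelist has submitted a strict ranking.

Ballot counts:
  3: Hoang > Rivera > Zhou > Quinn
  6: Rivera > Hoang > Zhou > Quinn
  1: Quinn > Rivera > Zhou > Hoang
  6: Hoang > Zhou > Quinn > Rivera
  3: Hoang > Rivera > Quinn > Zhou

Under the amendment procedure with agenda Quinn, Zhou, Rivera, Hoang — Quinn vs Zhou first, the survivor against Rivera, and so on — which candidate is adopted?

Round 1: Quinn vs Zhou — 4–15, Zhou advances.
Round 2: Zhou vs Rivera — 6–13, Rivera advances.
Round 3: Rivera vs Hoang — 7–12, Hoang advances.
The agenda winner is Hoang.

Hoang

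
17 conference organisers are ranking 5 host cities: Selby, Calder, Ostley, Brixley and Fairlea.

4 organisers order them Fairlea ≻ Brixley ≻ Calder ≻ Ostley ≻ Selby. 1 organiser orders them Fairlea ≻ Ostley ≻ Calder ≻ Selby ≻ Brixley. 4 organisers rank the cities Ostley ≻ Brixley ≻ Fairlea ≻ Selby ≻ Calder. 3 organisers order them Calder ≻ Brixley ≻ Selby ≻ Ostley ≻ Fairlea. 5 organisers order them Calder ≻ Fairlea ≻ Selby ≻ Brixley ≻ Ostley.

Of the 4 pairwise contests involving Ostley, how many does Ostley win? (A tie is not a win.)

1

Ostley against each rival (17 organisers):
Ostley vs Selby: Ostley wins 9–8.
Ostley vs Calder: Calder, 12–5.
Ostley–Brixley: Brixley 12–5.
Ostley–Fairlea: Fairlea 10–7.
Ostley beats Selby; loses to Calder, Brixley, Fairlea — 1 pairwise win.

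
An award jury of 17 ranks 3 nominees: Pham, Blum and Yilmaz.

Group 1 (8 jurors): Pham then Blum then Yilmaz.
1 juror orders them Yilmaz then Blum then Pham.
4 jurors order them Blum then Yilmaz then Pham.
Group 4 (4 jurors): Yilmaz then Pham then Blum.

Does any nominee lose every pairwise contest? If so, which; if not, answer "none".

Head-to-head results (17 jurors):
Pham vs Blum: Pham preferred on 8+4 = 12 ballots; Pham wins 12–5.
Pham vs Yilmaz: 8 to 9, Yilmaz.
Blum–Yilmaz: Blum 12–5.
No nominee is winless: Pham beats Blum; Blum beats Yilmaz; Yilmaz beats Pham. There is no Condorcet loser.

none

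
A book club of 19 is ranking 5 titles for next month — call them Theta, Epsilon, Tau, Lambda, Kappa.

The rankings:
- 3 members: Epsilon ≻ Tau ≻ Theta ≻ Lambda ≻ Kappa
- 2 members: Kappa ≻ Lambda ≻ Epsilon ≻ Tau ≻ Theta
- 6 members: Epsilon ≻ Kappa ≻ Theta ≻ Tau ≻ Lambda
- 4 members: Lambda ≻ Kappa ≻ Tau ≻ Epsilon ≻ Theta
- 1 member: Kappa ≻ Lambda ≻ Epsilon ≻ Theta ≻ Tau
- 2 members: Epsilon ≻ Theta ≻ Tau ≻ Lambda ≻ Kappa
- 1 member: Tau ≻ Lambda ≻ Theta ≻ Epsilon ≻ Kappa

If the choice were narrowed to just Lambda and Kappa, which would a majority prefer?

Lambda

Ballots ranking Lambda above Kappa: 3 + 4 + 2 + 1 = 10.
Ballots ranking Kappa above Lambda: 19 − 10 = 9.
Lambda wins the head-to-head 10–9.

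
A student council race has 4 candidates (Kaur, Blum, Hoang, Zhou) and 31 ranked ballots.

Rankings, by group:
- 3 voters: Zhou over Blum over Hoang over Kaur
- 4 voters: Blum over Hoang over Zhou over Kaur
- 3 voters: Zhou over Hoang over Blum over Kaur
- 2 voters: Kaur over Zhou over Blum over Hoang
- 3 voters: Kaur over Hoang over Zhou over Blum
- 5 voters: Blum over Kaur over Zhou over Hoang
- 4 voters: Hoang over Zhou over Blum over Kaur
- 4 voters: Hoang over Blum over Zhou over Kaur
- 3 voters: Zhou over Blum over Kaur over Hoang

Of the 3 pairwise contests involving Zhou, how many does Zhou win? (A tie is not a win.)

3

Zhou against each rival (31 voters):
Zhou vs Kaur: Zhou, 21–10.
Zhou–Blum: Zhou 18–13.
Zhou vs Hoang: 16 to 15, Zhou.
Zhou beats Kaur, Blum, Hoang — 3 pairwise wins.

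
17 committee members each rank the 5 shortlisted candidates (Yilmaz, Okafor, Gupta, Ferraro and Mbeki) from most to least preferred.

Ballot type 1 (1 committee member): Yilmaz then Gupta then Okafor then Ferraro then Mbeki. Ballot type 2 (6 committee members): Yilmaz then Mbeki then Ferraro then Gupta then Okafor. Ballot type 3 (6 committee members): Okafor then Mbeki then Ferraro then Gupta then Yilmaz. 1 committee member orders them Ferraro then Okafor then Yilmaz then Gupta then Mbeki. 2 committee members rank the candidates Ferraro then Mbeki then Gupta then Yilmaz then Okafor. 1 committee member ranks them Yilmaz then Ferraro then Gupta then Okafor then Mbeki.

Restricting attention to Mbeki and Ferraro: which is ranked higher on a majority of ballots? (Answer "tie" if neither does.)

Mbeki

Ballots ranking Mbeki above Ferraro: 6 + 6 = 12.
Ballots ranking Ferraro above Mbeki: 17 − 12 = 5.
Mbeki wins the head-to-head 12–5.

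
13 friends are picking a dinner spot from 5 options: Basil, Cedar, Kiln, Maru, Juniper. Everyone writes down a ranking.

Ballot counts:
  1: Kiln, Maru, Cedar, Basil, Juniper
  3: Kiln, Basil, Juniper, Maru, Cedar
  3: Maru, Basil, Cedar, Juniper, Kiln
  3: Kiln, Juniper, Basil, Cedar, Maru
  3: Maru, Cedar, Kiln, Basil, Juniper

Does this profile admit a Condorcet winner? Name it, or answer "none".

Kiln

Pairwise majorities:
Basil vs Cedar: Basil is ranked higher on 3+3+3 = 9 ballots, Cedar on 4. Basil wins 9–4.
Basil vs Kiln: 3 for Basil, 10 for Kiln — Kiln by 10–3.
Basil vs Maru: 6 to 7, Maru.
Basil vs Juniper: Basil preferred on 1+3+3+3 = 10 ballots; Basil wins 10–3.
Cedar vs Kiln: Cedar is ranked higher on 3+3 = 6 ballots, Kiln on 7. Kiln wins 7–6.
Cedar vs Maru: 3 to 10, Maru.
Cedar vs Juniper: Cedar preferred on 1+3+3 = 7 ballots; Cedar wins 7–6.
Kiln vs Maru: Kiln preferred on 1+3+3 = 7 ballots; Kiln wins 7–6.
Kiln vs Juniper: Kiln preferred on 1+3+3+3 = 10 ballots; Kiln wins 10–3.
Maru vs Juniper: Maru is ranked higher on 1+3+3 = 7 ballots, Juniper on 6. Maru wins 7–6.
Kiln defeats every rival head-to-head and is the Condorcet winner.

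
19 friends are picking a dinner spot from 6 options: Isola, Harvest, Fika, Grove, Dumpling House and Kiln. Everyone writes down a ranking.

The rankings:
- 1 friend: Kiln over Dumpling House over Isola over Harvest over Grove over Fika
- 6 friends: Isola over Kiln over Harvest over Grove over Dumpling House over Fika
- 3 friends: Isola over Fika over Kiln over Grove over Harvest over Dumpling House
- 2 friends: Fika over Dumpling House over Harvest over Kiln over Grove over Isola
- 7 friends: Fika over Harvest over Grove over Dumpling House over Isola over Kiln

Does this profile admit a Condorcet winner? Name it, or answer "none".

Head-to-head results (19 friends):
Isola vs Harvest: 1+6+3 = 10 for Isola, 9 for Harvest — Isola by 10–9.
Isola vs Fika: Isola preferred on 1+6+3 = 10 ballots; Isola wins 10–9.
Isola vs Grove: 10 to 9, Isola.
Isola vs Dumpling House: Dumpling House wins 10–9.
Isola vs Kiln: Isola wins 16–3.
Harvest vs Fika: Fika, 12–7.
Harvest vs Grove: Harvest wins 16–3.
Harvest vs Dumpling House: Harvest is ranked higher on 6+3+7 = 16 ballots, Dumpling House on 3. Harvest wins 16–3.
Harvest vs Kiln: Kiln, 10–9.
Fika vs Grove: Fika wins 12–7.
Fika vs Dumpling House: Fika preferred on 3+2+7 = 12 ballots; Fika wins 12–7.
Fika–Kiln: Fika 12–7.
Grove vs Dumpling House: Grove wins 16–3.
Grove vs Kiln: Grove preferred on 7 ballots; Kiln wins 12–7.
Dumpling House–Kiln: Kiln 10–9.
Every restaurant loses at least once (Isola loses to Dumpling House; Harvest loses to Isola; Fika loses to Isola; Grove loses to Isola; Dumpling House loses to Harvest; Kiln loses to Isola). The majority relation contains the cycle Isola > Harvest > Dumpling House > Isola, so there is no Condorcet winner.

none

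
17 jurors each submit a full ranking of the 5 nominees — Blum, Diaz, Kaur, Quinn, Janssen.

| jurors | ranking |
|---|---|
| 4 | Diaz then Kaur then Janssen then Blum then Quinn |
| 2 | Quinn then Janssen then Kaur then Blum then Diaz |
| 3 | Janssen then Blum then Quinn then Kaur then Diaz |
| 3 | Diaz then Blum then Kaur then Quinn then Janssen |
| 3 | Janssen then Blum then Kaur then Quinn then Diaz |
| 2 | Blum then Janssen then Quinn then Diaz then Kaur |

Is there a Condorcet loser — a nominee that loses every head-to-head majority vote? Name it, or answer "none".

Head-to-head results (17 jurors):
Blum vs Diaz: Blum wins 10–7.
Blum–Kaur: Blum 11–6.
Blum–Quinn: Blum 15–2.
Blum vs Janssen: Janssen, 12–5.
Diaz vs Kaur: Diaz preferred on 4+3+2 = 9 ballots; Diaz wins 9–8.
Diaz–Quinn: Quinn 10–7.
Diaz vs Janssen: 4+3 = 7 for Diaz, 10 for Janssen — Janssen by 10–7.
Kaur vs Quinn: Kaur is ranked higher on 4+3+3 = 10 ballots, Quinn on 7. Kaur wins 10–7.
Kaur vs Janssen: 4+3 = 7 for Kaur, 10 for Janssen — Janssen by 10–7.
Quinn vs Janssen: 5 to 12, Janssen.
Each nominee has at least one pairwise win (Blum beats Diaz; Diaz beats Kaur; Kaur beats Quinn; Quinn beats Diaz; Janssen beats Blum) — no Condorcet loser.

none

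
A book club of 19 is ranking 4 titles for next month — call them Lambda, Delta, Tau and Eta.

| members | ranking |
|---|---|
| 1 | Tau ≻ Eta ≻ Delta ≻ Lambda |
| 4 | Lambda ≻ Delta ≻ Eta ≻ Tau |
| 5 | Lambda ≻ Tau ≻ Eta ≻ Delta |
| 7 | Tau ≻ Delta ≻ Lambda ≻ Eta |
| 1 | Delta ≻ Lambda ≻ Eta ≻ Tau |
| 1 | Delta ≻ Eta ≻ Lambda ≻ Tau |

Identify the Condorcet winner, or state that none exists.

Check each pair by majority over 19 ballots:
Lambda vs Delta: Delta wins 10–9.
Lambda–Tau: Lambda 11–8.
Lambda vs Eta: Lambda, 17–2.
Delta–Tau: Tau 13–6.
Delta vs Eta: Delta, 13–6.
Tau–Eta: Tau 13–6.
No book is unbeaten: Lambda loses to Delta; Delta loses to Tau; Tau loses to Lambda; Eta loses to Lambda. In particular Lambda > Tau > Delta > Lambda is a majority cycle — no Condorcet winner exists.

none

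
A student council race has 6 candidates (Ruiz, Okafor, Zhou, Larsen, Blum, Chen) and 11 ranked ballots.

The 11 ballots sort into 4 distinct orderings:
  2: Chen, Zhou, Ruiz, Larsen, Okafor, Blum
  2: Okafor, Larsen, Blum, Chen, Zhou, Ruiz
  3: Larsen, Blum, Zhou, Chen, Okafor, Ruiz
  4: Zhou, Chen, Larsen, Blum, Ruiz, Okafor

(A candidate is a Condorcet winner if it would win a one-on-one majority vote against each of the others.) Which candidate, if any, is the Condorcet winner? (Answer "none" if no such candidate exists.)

Zhou

Check each pair by majority over 11 ballots:
Ruiz vs Okafor: Ruiz wins 6–5.
Ruiz vs Zhou: Zhou, 11–0.
Ruiz vs Larsen: Larsen wins 9–2.
Ruiz–Blum: Blum 9–2.
Ruiz vs Chen: Chen, 11–0.
Okafor vs Zhou: Zhou wins 9–2.
Okafor vs Larsen: Larsen, 9–2.
Okafor–Blum: Blum 7–4.
Okafor vs Chen: Chen wins 9–2.
Zhou vs Larsen: Zhou wins 6–5.
Zhou vs Blum: Zhou, 6–5.
Zhou–Chen: Zhou 7–4.
Larsen vs Blum: Larsen, 11–0.
Larsen–Chen: Chen 6–5.
Blum–Chen: Chen 6–5.
Zhou defeats every rival head-to-head and is the Condorcet winner.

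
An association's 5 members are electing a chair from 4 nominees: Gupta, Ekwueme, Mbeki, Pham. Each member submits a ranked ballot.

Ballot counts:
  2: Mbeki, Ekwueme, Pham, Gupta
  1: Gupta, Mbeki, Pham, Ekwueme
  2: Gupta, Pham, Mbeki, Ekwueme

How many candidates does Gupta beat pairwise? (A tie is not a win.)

Gupta against each rival (5 voters):
Gupta vs Ekwueme: Gupta wins 3–2.
Gupta vs Mbeki: Gupta, 3–2.
Gupta vs Pham: Gupta wins 3–2.
Gupta beats Ekwueme, Mbeki, Pham — 3 pairwise wins.

3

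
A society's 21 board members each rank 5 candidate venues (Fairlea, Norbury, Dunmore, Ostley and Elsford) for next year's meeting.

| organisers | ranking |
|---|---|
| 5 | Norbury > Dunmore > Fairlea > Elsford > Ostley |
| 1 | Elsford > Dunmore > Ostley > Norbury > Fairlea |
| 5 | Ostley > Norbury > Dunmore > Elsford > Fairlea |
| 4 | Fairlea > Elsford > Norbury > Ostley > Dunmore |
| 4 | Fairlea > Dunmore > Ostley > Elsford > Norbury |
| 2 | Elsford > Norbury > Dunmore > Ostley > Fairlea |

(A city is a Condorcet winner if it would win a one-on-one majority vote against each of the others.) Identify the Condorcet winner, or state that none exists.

none

Pairwise majorities:
Fairlea vs Norbury: Norbury wins 13–8.
Fairlea vs Dunmore: Dunmore wins 13–8.
Fairlea–Ostley: Fairlea 13–8.
Fairlea–Elsford: Fairlea 13–8.
Norbury vs Dunmore: Norbury, 16–5.
Norbury vs Ostley: Norbury, 11–10.
Norbury vs Elsford: Elsford wins 11–10.
Dunmore vs Ostley: Dunmore, 12–9.
Dunmore vs Elsford: Dunmore wins 14–7.
Ostley vs Elsford: Elsford wins 12–9.
Every city loses at least once (Fairlea loses to Norbury; Norbury loses to Elsford; Dunmore loses to Norbury; Ostley loses to Fairlea; Elsford loses to Fairlea). The majority relation contains the cycle Fairlea > Elsford > Norbury > Fairlea, so there is no Condorcet winner.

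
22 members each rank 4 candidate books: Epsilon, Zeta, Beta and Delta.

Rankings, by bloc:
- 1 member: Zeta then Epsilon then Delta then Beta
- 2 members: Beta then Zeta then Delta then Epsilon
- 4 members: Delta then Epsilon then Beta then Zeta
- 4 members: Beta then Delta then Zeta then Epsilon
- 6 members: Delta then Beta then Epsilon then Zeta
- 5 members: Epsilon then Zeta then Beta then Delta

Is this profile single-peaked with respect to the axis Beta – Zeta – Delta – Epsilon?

Axis positions: Beta=1, Zeta=2, Delta=3, Epsilon=4.
Bloc 1: ranking walks positions 2-4-3-1; Epsilon is ranked above Delta even though Delta lies between Epsilon and the peak Zeta on the axis — preferences dip and rise again. Not single-peaked.
Bloc 2 (peak Beta at position 1): ranking walks positions 1-2-3-4, expanding outward from the peak — single-peaked.
Bloc 3: ranking walks positions 3-4-1-2; Beta is ranked above Zeta even though Zeta lies between Beta and the peak Delta on the axis — preferences dip and rise again. Not single-peaked.
Bloc 4: ranking walks positions 1-3-2-4; Delta is ranked above Zeta even though Zeta lies between Delta and the peak Beta on the axis — preferences dip and rise again. Not single-peaked.
Bloc 5: ranking walks positions 3-1-4-2; Beta is ranked above Zeta even though Zeta lies between Beta and the peak Delta on the axis — preferences dip and rise again. Not single-peaked.
Bloc 6: ranking walks positions 4-2-1-3; Zeta is ranked above Delta even though Delta lies between Zeta and the peak Epsilon on the axis — preferences dip and rise again. Not single-peaked.
Bloc 1 violates single-peakedness, so the profile is not single-peaked on this axis.

no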